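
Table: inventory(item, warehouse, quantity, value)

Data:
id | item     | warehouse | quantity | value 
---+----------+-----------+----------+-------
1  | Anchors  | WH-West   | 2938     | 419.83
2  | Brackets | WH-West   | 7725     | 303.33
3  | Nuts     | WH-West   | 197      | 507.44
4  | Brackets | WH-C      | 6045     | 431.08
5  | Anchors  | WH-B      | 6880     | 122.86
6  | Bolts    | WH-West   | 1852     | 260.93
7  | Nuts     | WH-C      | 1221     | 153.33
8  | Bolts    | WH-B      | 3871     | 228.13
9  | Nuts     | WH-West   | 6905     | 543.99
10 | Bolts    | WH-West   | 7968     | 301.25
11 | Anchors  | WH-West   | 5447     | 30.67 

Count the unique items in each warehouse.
SELECT warehouse, COUNT(DISTINCT item)
FROM inventory
GROUP BY warehouse

Result:
  WH-B: 2 distinct
  WH-C: 2 distinct
  WH-West: 4 distinct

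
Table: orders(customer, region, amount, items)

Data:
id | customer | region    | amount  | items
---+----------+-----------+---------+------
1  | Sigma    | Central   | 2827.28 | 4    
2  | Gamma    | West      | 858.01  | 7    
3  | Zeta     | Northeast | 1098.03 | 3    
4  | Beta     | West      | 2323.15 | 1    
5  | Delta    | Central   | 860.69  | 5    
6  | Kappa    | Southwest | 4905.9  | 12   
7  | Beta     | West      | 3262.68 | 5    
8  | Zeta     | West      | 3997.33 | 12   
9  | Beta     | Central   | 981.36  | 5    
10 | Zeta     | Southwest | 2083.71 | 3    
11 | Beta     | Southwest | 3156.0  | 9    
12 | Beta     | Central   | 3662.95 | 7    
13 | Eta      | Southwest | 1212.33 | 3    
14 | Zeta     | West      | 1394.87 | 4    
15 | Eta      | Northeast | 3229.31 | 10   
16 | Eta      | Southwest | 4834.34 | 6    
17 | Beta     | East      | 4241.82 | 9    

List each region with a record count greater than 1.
SELECT region, COUNT(*) as cnt
FROM orders
GROUP BY region
HAVING COUNT(*) > 1

Result:
  Central: 4
  Northeast: 2
  Southwest: 5
  West: 5

Note: HAVING filters groups after aggregation, WHERE filters rows before.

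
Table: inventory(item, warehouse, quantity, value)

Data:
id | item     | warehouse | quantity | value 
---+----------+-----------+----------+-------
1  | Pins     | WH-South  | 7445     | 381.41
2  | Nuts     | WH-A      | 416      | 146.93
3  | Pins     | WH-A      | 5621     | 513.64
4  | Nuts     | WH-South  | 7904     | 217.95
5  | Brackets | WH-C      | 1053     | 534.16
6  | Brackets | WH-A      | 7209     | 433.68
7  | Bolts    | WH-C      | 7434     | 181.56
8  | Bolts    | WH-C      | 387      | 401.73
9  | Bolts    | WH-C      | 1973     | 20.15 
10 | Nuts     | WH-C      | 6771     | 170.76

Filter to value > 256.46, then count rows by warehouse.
SELECT warehouse, COUNT(*)
FROM inventory
WHERE value > 256.46
GROUP BY warehouse

Note: WHERE filters rows before grouping.

Result:
  WH-A: 2
  WH-C: 2
  WH-South: 1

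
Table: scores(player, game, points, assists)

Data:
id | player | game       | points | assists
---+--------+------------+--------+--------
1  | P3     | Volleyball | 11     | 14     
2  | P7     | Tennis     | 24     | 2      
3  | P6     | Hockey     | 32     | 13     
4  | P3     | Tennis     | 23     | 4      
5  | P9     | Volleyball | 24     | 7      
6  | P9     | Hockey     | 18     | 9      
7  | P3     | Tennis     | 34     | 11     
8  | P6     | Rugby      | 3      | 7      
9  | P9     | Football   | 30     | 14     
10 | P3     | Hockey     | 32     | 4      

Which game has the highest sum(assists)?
SELECT game, SUM(assists) as val
FROM scores
GROUP BY game
ORDER BY val DESC
LIMIT 1

Result: Hockey with sum(assists) = 26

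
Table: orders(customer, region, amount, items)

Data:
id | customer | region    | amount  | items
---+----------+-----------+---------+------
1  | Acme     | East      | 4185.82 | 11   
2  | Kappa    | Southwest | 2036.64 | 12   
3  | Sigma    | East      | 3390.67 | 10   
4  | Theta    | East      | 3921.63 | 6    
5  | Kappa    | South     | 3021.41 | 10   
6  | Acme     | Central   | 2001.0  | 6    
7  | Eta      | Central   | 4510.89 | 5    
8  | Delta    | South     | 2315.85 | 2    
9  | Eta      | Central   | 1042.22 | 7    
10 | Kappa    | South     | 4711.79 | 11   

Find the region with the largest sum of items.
SELECT region, SUM(items) as val
FROM orders
GROUP BY region
ORDER BY val DESC
LIMIT 1

Result: East with sum(items) = 27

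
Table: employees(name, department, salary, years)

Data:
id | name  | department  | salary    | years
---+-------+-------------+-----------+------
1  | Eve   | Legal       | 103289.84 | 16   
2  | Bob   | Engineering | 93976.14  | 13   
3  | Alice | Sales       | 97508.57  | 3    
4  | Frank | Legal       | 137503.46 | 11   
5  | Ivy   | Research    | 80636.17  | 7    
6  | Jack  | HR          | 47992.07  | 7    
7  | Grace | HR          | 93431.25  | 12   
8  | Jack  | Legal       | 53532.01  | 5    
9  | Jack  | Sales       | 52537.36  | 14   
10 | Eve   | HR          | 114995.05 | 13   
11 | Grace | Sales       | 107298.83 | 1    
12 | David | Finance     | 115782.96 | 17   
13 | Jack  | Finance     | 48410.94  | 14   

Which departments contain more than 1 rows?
SELECT department, COUNT(*) as cnt
FROM employees
GROUP BY department
HAVING COUNT(*) > 1

Result:
  Finance: 2
  HR: 3
  Legal: 3
  Sales: 3

Note: HAVING filters groups after aggregation, WHERE filters rows before.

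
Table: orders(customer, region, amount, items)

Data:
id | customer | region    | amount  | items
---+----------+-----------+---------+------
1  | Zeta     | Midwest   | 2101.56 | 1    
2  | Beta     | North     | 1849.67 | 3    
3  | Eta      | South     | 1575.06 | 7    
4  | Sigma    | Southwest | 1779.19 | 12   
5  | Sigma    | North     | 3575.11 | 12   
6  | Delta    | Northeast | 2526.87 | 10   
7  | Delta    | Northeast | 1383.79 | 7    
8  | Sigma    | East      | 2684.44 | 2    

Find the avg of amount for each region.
SELECT region, AVG(amount) as result
FROM orders
GROUP BY region

Result:
  East: 2684.44
  Midwest: 2101.56
  North: 2712.39
  Northeast: 1955.33
  South: 1575.06
  Southwest: 1779.19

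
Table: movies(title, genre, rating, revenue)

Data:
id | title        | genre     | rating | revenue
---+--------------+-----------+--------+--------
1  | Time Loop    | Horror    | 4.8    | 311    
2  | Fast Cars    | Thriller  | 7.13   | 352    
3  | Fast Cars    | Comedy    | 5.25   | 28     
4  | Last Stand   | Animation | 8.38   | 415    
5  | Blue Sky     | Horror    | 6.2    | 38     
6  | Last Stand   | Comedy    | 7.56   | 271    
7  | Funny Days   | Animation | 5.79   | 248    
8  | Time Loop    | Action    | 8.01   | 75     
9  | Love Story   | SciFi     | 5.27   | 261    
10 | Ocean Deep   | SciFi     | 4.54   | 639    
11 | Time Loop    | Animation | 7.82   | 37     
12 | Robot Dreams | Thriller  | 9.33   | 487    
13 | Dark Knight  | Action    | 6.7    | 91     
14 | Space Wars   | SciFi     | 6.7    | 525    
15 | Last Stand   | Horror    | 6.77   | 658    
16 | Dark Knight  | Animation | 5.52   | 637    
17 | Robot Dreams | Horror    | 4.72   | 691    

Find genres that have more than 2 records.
SELECT genre, COUNT(*) as cnt
FROM movies
GROUP BY genre
HAVING COUNT(*) > 2

Result:
  Animation: 4
  Horror: 4
  SciFi: 3

Note: HAVING filters groups after aggregation, WHERE filters rows before.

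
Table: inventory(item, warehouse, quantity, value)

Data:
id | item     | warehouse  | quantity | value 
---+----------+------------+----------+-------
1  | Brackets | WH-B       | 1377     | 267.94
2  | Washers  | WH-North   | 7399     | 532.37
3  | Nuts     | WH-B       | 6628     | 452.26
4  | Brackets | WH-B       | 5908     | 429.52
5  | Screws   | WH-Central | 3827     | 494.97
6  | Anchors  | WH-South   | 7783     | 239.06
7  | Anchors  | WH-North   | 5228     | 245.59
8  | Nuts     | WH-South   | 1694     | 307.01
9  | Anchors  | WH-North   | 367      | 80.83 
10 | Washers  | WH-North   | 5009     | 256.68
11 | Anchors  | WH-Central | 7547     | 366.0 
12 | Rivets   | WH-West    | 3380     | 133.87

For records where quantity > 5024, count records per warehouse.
SELECT warehouse, COUNT(*)
FROM inventory
WHERE quantity > 5024
GROUP BY warehouse

Note: WHERE filters rows before grouping.

Result:
  WH-B: 2
  WH-Central: 1
  WH-North: 2
  WH-South: 1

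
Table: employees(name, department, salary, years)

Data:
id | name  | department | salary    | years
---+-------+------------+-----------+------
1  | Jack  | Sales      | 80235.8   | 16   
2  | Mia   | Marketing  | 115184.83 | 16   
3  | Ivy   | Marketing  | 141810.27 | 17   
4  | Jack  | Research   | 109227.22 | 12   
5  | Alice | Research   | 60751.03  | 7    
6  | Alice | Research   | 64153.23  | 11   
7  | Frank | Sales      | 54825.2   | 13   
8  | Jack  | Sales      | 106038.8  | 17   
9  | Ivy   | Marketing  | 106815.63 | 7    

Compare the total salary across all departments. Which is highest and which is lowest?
SELECT department, SUM(salary)
FROM employees
GROUP BY department
ORDER BY SUM(salary)

All groups:
  Research: 234131.48
  Sales: 241099.80
  Marketing: 363810.73

Highest: Marketing (363810.73)
Lowest: Research (234131.48)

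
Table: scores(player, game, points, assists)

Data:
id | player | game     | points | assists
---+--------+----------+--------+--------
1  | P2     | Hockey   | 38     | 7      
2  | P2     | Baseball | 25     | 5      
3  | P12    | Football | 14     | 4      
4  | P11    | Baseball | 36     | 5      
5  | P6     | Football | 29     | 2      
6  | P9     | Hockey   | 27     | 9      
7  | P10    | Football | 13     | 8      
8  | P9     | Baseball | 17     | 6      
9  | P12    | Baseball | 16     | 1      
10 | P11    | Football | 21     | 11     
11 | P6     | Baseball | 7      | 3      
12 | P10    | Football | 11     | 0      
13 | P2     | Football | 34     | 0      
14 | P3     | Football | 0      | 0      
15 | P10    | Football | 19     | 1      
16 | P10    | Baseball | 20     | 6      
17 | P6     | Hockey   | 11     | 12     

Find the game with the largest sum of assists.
SELECT game, SUM(assists) as val
FROM scores
GROUP BY game
ORDER BY val DESC
LIMIT 1

Result: Hockey with sum(assists) = 28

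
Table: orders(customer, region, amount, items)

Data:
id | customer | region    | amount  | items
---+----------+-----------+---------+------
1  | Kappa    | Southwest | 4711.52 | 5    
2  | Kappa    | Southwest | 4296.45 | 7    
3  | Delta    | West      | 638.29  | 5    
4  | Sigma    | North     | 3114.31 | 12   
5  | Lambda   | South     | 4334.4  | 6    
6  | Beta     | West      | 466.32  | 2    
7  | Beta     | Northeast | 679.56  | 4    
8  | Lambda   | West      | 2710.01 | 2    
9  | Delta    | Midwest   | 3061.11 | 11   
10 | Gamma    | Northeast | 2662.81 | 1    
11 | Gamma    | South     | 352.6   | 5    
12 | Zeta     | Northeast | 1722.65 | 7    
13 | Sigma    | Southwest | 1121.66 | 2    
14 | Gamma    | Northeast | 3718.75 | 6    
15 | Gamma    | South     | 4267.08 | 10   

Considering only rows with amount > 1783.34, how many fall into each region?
SELECT region, COUNT(*)
FROM orders
WHERE amount > 1783.34
GROUP BY region

Note: WHERE filters rows before grouping.

Result:
  Midwest: 1
  North: 1
  Northeast: 2
  South: 2
  Southwest: 2
  West: 1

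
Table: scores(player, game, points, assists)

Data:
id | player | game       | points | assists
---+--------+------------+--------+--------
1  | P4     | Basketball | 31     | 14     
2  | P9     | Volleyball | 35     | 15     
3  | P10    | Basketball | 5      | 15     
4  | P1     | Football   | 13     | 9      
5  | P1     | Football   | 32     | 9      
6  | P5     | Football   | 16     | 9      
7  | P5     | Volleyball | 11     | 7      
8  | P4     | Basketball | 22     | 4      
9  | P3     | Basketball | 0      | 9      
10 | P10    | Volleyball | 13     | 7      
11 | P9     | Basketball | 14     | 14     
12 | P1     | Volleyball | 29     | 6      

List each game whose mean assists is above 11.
SELECT game, AVG(assists)
FROM scores
GROUP BY game
HAVING AVG(assists) > 11

Result:
  Basketball: avg=11.20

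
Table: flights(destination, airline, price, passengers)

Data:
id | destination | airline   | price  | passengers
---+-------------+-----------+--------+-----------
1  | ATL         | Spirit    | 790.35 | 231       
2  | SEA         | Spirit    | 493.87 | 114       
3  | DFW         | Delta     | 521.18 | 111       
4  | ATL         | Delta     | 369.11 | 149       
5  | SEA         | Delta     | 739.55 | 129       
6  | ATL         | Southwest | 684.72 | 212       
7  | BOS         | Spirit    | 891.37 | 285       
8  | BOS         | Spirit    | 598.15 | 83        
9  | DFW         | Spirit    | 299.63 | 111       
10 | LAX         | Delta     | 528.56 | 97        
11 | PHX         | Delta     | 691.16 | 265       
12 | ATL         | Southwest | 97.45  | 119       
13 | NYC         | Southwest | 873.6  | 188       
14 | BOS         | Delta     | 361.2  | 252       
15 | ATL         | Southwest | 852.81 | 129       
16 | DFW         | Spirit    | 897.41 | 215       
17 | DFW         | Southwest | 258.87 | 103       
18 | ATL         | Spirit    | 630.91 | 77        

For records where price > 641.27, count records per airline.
SELECT airline, COUNT(*)
FROM flights
WHERE price > 641.27
GROUP BY airline

Note: WHERE filters rows before grouping.

Result:
  Delta: 2
  Southwest: 3
  Spirit: 3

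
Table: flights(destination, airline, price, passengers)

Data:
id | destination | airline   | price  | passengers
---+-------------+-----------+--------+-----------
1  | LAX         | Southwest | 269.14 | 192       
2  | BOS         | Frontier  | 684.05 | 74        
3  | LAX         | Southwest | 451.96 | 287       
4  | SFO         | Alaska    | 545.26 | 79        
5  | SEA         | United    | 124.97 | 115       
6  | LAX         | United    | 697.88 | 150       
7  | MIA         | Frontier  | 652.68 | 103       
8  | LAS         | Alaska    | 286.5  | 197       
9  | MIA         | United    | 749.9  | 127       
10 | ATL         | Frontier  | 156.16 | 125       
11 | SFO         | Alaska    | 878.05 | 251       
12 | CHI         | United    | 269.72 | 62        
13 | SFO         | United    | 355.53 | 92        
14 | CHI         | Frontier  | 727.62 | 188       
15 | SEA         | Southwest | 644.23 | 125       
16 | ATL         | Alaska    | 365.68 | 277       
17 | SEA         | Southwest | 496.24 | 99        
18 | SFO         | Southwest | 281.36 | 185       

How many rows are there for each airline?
SELECT airline, COUNT(*) as count
FROM flights
GROUP BY airline

Result:
  Alaska: 4
  Frontier: 4
  Southwest: 5
  United: 5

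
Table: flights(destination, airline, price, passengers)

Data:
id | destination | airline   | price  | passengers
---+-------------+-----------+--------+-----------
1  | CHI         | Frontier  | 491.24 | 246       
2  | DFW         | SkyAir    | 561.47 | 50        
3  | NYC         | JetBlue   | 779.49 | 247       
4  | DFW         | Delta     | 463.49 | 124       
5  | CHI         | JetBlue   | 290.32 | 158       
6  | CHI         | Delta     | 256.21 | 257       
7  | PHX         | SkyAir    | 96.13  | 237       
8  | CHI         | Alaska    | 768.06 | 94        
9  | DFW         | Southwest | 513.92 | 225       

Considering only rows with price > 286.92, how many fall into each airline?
SELECT airline, COUNT(*)
FROM flights
WHERE price > 286.92
GROUP BY airline

Note: WHERE filters rows before grouping.

Result:
  Alaska: 1
  Delta: 1
  Frontier: 1
  JetBlue: 2
  SkyAir: 1
  Southwest: 1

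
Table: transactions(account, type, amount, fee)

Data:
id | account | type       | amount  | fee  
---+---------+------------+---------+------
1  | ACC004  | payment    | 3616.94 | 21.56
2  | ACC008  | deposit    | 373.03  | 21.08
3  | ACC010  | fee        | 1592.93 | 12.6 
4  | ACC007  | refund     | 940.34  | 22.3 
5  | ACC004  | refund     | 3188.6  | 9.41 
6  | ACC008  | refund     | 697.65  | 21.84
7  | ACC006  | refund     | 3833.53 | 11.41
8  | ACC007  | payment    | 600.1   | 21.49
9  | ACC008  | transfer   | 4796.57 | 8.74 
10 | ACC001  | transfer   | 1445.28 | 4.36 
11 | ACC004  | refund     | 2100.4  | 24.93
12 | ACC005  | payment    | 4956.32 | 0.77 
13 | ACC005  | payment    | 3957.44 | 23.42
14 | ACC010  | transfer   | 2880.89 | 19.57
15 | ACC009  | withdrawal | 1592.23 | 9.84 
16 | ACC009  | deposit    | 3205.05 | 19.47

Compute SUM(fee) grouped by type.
SELECT type, SUM(fee) as result
FROM transactions
GROUP BY type

Result:
  deposit: 40.55
  fee: 12.60
  payment: 67.24
  refund: 89.89
  transfer: 32.67
  withdrawal: 9.84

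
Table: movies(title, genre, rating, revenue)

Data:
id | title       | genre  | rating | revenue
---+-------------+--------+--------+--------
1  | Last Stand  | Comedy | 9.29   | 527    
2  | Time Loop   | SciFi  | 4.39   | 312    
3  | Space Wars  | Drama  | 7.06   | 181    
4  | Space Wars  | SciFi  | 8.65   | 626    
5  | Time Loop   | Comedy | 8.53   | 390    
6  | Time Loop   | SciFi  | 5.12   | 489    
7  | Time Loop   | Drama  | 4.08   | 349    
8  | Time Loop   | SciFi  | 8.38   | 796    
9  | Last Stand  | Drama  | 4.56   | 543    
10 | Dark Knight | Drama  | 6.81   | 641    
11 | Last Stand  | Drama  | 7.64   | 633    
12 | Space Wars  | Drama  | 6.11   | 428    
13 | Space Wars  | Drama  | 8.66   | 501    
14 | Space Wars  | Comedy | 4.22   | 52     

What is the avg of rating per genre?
SELECT genre, AVG(rating) as result
FROM movies
GROUP BY genre

Result:
  Comedy: 7.35
  Drama: 6.42
  SciFi: 6.64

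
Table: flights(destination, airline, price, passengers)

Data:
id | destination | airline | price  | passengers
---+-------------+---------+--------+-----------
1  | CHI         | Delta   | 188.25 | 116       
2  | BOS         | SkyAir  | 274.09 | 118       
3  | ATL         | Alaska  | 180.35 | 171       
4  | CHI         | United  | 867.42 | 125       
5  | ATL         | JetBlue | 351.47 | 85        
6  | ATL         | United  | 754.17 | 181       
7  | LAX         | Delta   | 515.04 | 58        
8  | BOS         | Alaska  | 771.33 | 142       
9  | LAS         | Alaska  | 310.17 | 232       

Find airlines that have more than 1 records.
SELECT airline, COUNT(*) as cnt
FROM flights
GROUP BY airline
HAVING COUNT(*) > 1

Result:
  Alaska: 3
  Delta: 2
  United: 2

Note: HAVING filters groups after aggregation, WHERE filters rows before.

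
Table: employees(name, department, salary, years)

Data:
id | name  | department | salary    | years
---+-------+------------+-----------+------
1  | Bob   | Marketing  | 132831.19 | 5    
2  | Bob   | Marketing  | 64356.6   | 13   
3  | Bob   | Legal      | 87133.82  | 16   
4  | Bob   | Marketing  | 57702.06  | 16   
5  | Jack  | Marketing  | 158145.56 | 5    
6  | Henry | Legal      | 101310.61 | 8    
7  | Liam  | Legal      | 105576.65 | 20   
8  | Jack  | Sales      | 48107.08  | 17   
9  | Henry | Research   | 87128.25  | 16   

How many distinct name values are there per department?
SELECT department, COUNT(DISTINCT name)
FROM employees
GROUP BY department

Result:
  Legal: 3 distinct
  Marketing: 2 distinct
  Research: 1 distinct
  Sales: 1 distinct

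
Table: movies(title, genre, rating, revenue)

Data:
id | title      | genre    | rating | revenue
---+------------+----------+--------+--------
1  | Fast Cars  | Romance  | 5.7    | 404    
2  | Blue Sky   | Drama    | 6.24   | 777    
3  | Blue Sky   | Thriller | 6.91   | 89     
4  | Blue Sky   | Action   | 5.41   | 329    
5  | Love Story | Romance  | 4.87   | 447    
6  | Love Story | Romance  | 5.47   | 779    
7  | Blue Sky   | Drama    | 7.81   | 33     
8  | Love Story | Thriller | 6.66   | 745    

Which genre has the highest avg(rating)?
SELECT genre, AVG(rating) as val
FROM movies
GROUP BY genre
ORDER BY val DESC
LIMIT 1

Result: Drama with avg(rating) = 7.03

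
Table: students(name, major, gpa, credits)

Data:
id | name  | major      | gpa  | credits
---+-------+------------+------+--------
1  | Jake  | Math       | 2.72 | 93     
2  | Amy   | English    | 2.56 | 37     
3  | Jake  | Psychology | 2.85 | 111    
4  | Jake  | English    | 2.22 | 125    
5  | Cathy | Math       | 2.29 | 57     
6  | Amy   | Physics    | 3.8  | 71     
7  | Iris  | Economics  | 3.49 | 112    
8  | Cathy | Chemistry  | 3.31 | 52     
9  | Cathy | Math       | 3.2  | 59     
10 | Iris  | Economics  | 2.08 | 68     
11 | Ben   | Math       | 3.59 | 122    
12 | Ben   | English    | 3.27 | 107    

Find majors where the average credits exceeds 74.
SELECT major, AVG(credits)
FROM students
GROUP BY major
HAVING AVG(credits) > 74

Result:
  Economics: avg=90.00
  English: avg=89.67
  Math: avg=82.75
  Psychology: avg=111.00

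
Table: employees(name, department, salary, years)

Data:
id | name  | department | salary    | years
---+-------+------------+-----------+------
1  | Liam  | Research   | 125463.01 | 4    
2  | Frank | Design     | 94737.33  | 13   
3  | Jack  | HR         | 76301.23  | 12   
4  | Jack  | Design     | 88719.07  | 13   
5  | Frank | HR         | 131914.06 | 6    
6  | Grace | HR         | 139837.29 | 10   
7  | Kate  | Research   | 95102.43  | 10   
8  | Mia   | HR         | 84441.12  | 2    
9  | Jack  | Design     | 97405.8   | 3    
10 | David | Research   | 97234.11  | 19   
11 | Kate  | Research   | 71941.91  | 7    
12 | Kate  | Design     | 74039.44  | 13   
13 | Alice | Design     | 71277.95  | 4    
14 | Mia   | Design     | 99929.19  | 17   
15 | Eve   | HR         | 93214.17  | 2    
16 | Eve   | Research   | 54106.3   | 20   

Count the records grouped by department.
SELECT department, COUNT(*) as count
FROM employees
GROUP BY department

Result:
  Design: 6
  HR: 5
  Research: 5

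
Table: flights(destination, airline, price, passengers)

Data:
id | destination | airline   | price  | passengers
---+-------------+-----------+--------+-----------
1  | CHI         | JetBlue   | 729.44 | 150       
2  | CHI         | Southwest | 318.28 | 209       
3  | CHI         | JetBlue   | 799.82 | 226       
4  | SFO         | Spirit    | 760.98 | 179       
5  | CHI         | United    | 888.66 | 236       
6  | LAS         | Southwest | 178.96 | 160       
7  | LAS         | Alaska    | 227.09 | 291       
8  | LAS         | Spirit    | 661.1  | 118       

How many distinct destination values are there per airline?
SELECT airline, COUNT(DISTINCT destination)
FROM flights
GROUP BY airline

Result:
  Alaska: 1 distinct
  JetBlue: 1 distinct
  Southwest: 2 distinct
  Spirit: 2 distinct
  United: 1 distinct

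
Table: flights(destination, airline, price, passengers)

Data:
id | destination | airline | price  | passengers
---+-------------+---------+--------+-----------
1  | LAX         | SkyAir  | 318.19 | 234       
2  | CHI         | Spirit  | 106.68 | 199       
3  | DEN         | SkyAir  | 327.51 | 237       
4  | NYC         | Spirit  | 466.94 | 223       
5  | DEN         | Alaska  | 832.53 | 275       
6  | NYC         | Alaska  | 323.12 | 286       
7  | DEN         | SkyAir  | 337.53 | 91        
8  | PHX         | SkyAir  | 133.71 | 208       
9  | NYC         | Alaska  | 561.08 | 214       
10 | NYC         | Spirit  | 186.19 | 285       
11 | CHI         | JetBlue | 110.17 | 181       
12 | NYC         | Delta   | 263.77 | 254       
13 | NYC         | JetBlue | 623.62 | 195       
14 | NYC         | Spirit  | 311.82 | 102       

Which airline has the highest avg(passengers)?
SELECT airline, AVG(passengers) as val
FROM flights
GROUP BY airline
ORDER BY val DESC
LIMIT 1

Result: Alaska with avg(passengers) = 258.33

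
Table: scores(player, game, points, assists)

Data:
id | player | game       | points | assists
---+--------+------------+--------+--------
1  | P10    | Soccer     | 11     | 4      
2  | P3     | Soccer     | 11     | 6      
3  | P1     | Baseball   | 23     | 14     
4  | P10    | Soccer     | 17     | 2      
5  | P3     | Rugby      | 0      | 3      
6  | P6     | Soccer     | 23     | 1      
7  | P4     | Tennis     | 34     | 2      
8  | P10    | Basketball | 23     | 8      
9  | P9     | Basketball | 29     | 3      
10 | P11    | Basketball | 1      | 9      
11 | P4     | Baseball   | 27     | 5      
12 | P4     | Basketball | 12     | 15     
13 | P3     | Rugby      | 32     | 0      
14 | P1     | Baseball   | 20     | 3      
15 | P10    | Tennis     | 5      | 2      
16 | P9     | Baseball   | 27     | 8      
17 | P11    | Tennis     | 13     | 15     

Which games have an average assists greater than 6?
SELECT game, AVG(assists)
FROM scores
GROUP BY game
HAVING AVG(assists) > 6

Result:
  Baseball: avg=7.50
  Basketball: avg=8.75
  Tennis: avg=6.33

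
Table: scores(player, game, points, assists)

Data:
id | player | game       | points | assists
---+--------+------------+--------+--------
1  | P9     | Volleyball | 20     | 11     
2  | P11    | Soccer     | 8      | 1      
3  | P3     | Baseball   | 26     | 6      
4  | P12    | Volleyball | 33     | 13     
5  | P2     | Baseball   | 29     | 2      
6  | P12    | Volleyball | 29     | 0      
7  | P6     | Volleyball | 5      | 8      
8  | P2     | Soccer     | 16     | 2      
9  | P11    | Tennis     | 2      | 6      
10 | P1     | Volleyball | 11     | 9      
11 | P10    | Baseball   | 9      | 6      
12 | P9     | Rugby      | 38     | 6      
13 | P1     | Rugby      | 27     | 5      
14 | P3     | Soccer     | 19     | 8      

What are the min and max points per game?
SELECT game, MIN(points), MAX(points)
FROM scores
GROUP BY game

Result:
  Baseball: min=9, max=29
  Rugby: min=27, max=38
  Soccer: min=8, max=19
  Tennis: min=2, max=2
  Volleyball: min=5, max=33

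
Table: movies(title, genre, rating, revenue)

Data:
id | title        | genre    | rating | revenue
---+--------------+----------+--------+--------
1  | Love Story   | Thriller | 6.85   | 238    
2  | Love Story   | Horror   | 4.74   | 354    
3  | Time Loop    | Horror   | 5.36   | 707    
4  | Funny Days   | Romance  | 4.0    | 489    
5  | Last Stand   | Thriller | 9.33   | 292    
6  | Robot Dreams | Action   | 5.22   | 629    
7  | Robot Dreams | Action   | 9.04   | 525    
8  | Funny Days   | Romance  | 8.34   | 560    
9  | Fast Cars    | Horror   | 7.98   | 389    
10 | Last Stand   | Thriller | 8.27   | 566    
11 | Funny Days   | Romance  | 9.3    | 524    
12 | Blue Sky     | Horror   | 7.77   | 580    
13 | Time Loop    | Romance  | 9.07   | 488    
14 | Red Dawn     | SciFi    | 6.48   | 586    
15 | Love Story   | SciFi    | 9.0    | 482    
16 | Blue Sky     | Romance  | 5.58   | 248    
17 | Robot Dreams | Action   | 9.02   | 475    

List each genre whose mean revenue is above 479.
SELECT genre, AVG(revenue)
FROM movies
GROUP BY genre
HAVING AVG(revenue) > 479

Result:
  Action: avg=543.00
  Horror: avg=507.50
  SciFi: avg=534.00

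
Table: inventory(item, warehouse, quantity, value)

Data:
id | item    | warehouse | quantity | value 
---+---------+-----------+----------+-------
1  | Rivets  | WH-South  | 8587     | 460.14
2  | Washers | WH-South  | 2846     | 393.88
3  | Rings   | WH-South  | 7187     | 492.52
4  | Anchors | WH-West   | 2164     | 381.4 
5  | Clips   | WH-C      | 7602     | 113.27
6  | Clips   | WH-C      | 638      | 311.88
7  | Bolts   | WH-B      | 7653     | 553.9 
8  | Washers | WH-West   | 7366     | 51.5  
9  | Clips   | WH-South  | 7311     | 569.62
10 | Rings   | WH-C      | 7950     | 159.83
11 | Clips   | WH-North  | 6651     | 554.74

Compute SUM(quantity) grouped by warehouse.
SELECT warehouse, SUM(quantity) as result
FROM inventory
GROUP BY warehouse

Result:
  WH-B: 7653
  WH-C: 16190
  WH-North: 6651
  WH-South: 25931
  WH-West: 9530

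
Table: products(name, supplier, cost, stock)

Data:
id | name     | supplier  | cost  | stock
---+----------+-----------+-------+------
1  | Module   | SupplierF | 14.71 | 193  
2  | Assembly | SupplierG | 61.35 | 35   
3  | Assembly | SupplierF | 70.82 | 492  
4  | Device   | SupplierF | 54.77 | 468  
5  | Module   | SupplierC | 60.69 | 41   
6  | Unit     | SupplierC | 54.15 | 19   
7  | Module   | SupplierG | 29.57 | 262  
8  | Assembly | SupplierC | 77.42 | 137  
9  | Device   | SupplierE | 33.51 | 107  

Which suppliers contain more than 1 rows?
SELECT supplier, COUNT(*) as cnt
FROM products
GROUP BY supplier
HAVING COUNT(*) > 1

Result:
  SupplierC: 3
  SupplierF: 3
  SupplierG: 2

Note: HAVING filters groups after aggregation, WHERE filters rows before.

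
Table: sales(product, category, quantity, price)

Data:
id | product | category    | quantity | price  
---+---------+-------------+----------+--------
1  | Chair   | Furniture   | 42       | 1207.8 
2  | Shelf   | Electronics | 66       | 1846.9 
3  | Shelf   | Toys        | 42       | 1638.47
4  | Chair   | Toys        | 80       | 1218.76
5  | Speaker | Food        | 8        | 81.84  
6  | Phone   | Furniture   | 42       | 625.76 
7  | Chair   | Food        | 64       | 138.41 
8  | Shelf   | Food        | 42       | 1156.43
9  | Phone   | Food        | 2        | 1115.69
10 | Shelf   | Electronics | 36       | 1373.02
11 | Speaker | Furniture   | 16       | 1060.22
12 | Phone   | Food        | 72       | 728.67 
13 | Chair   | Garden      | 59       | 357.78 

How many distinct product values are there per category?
SELECT category, COUNT(DISTINCT product)
FROM sales
GROUP BY category

Result:
  Electronics: 1 distinct
  Food: 4 distinct
  Furniture: 3 distinct
  Garden: 1 distinct
  Toys: 2 distinct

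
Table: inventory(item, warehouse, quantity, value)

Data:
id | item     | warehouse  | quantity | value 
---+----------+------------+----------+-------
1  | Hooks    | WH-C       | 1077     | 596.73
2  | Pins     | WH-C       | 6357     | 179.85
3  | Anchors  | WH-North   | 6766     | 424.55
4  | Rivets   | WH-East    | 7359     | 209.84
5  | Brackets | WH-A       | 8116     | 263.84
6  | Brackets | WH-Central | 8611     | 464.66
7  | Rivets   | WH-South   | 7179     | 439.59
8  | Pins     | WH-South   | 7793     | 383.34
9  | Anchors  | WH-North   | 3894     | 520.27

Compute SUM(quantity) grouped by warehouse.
SELECT warehouse, SUM(quantity) as result
FROM inventory
GROUP BY warehouse

Result:
  WH-A: 8116
  WH-C: 7434
  WH-Central: 8611
  WH-East: 7359
  WH-North: 10660
  WH-South: 14972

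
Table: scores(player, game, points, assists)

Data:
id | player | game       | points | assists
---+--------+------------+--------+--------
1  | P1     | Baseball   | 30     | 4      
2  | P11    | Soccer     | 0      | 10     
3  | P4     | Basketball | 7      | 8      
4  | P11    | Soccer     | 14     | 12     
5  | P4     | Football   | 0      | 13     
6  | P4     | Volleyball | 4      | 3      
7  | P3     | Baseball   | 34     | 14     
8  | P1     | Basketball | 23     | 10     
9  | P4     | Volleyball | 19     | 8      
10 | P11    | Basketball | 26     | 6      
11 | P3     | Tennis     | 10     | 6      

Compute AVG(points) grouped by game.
SELECT game, AVG(points) as result
FROM scores
GROUP BY game

Result:
  Baseball: 32.00
  Basketball: 18.67
  Football: 0.00
  Soccer: 7.00
  Tennis: 10.00
  Volleyball: 11.50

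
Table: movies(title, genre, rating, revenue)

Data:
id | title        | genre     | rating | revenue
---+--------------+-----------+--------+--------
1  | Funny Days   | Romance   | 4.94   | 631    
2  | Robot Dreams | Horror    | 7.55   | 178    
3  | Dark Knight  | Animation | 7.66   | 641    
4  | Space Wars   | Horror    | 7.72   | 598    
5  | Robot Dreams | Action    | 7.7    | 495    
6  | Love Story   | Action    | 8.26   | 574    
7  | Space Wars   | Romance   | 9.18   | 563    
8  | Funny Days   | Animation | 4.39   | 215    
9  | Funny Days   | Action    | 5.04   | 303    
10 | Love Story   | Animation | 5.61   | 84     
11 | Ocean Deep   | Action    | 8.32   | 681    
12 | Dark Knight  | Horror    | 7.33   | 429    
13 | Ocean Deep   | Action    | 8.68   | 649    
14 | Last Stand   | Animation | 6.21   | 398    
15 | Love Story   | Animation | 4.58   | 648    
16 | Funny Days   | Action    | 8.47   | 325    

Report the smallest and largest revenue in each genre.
SELECT genre, MIN(revenue), MAX(revenue)
FROM movies
GROUP BY genre

Result:
  Action: min=303, max=681
  Animation: min=84, max=648
  Horror: min=178, max=598
  Romance: min=563, max=631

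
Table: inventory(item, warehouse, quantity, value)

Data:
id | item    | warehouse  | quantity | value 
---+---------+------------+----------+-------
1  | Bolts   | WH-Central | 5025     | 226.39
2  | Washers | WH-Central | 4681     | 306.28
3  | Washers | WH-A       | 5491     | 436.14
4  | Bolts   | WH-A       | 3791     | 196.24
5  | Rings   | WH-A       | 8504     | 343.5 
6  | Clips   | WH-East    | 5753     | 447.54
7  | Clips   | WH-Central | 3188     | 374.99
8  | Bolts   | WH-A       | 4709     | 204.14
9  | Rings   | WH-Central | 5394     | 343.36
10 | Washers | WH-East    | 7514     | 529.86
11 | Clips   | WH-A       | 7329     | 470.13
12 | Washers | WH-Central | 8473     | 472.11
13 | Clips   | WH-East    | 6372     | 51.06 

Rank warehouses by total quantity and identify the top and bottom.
SELECT warehouse, SUM(quantity)
FROM inventory
GROUP BY warehouse
ORDER BY SUM(quantity)

All groups:
  WH-East: 19639
  WH-Central: 26761
  WH-A: 29824

Highest: WH-A (29824)
Lowest: WH-East (19639)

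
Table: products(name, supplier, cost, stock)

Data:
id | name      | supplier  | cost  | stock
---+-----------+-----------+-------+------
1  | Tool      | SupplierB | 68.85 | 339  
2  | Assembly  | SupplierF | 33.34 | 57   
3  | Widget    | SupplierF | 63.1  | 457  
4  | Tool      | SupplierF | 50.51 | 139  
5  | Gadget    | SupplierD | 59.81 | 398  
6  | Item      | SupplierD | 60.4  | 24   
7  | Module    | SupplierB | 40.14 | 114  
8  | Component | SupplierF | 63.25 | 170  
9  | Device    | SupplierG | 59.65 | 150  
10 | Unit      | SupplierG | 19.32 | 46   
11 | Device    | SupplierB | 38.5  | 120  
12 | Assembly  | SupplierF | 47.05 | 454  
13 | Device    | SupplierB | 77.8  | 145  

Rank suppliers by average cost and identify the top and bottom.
SELECT supplier, AVG(cost)
FROM products
GROUP BY supplier
ORDER BY AVG(cost)

All groups:
  SupplierG: 39.49
  SupplierF: 51.45
  SupplierB: 56.32
  SupplierD: 60.11

Highest: SupplierD (60.11)
Lowest: SupplierG (39.49)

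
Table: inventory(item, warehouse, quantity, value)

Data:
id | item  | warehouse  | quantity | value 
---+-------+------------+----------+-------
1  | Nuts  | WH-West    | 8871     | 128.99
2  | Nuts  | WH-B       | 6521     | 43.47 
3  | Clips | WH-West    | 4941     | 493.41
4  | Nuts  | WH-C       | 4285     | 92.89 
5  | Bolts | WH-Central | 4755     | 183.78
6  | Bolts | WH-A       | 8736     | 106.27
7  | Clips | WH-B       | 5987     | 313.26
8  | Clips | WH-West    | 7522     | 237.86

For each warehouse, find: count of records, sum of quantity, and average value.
SELECT warehouse,
       COUNT(*) as cnt,
       SUM(quantity) as total_quantity,
       AVG(value) as avg_value
FROM inventory
GROUP BY warehouse

Result:
  WH-A: 1 records, 8736 total quantity, 106.27 avg value
  WH-B: 2 records, 12508 total quantity, 178.37 avg value
  WH-C: 1 records, 4285 total quantity, 92.89 avg value
  WH-Central: 1 records, 4755 total quantity, 183.78 avg value
  WH-West: 3 records, 21334 total quantity, 286.75 avg value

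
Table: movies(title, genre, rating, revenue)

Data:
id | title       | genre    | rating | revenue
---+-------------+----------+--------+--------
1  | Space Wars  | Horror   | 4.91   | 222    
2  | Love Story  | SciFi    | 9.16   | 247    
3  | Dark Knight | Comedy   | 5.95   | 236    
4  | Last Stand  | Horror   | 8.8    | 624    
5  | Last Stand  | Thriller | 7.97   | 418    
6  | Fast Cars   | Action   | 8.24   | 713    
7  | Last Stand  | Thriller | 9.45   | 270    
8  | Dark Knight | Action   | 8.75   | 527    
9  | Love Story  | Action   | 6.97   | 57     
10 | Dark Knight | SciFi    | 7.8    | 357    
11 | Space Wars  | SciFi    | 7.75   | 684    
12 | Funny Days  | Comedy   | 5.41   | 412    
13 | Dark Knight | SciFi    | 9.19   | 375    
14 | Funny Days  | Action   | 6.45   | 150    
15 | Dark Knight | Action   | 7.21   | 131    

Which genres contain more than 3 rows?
SELECT genre, COUNT(*) as cnt
FROM movies
GROUP BY genre
HAVING COUNT(*) > 3

Result:
  Action: 5
  SciFi: 4

Note: HAVING filters groups after aggregation, WHERE filters rows before.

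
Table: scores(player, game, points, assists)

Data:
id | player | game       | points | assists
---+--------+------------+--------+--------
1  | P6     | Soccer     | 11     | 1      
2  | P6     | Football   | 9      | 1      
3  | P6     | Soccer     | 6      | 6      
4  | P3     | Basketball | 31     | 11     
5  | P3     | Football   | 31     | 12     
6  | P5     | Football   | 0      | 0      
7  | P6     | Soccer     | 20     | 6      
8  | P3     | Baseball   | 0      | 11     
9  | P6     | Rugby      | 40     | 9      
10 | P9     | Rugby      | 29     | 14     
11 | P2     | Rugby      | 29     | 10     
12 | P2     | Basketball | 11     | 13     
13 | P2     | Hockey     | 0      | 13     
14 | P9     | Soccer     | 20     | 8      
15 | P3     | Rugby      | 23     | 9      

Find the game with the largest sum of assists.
SELECT game, SUM(assists) as val
FROM scores
GROUP BY game
ORDER BY val DESC
LIMIT 1

Result: Rugby with sum(assists) = 42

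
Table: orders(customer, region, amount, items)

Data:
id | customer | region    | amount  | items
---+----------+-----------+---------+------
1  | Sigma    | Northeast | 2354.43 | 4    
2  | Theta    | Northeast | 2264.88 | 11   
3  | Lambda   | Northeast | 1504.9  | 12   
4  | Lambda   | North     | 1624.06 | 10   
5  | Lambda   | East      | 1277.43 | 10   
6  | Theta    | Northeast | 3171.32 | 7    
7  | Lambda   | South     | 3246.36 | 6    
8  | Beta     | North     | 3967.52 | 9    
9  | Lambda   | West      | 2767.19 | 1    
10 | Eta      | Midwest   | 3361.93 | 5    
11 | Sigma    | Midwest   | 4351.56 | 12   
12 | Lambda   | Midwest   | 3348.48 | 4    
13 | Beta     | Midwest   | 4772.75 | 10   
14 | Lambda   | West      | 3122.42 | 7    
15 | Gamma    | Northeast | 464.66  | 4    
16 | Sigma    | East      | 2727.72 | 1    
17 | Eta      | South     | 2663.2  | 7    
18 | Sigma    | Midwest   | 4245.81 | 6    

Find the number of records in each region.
SELECT region, COUNT(*) as count
FROM orders
GROUP BY region

Result:
  East: 2
  Midwest: 5
  North: 2
  Northeast: 5
  South: 2
  West: 2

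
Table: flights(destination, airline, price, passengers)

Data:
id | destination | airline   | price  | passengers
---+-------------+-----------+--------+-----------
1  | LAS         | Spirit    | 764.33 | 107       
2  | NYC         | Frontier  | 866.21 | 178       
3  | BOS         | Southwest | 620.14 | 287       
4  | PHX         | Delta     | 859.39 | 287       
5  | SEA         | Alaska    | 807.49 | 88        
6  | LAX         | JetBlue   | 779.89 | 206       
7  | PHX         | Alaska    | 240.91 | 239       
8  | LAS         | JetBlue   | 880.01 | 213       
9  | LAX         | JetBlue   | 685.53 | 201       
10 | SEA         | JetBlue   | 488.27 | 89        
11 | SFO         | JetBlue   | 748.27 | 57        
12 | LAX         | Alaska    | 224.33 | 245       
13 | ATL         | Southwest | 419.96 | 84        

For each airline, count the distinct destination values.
SELECT airline, COUNT(DISTINCT destination)
FROM flights
GROUP BY airline

Result:
  Alaska: 3 distinct
  Delta: 1 distinct
  Frontier: 1 distinct
  JetBlue: 4 distinct
  Southwest: 2 distinct
  Spirit: 1 distinct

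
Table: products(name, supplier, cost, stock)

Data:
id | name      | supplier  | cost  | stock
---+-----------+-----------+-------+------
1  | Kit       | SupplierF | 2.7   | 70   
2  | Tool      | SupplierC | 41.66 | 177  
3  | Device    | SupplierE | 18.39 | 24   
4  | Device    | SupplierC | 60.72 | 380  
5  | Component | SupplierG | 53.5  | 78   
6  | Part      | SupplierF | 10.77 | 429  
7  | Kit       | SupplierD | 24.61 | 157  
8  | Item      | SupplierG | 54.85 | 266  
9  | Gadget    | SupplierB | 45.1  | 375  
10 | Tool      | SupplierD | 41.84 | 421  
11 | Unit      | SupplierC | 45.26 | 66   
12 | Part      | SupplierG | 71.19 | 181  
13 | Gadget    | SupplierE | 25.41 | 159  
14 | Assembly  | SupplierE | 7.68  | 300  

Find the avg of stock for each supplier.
SELECT supplier, AVG(stock) as result
FROM products
GROUP BY supplier

Result:
  SupplierB: 375.00
  SupplierC: 207.67
  SupplierD: 289.00
  SupplierE: 161.00
  SupplierF: 249.50
  SupplierG: 175.00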